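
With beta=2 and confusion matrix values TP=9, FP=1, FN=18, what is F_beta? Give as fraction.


P = TP/(TP+FP) = 9/10 = 9/10
R = TP/(TP+FN) = 9/27 = 1/3
beta^2 = 2^2 = 4
(1 + beta^2) = 5
Numerator = (1+beta^2)*P*R = 3/2
Denominator = beta^2*P + R = 18/5 + 1/3 = 59/15
F_beta = 45/118

45/118


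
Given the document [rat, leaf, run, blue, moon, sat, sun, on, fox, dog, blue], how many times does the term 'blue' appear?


Document has 11 words
Scanning for 'blue':
Found at positions: [3, 10]
Count = 2

2


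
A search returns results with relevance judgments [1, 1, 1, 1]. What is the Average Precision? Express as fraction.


Computing P@k for each relevant position:
Position 1: relevant, P@1 = 1/1 = 1
Position 2: relevant, P@2 = 2/2 = 1
Position 3: relevant, P@3 = 3/3 = 1
Position 4: relevant, P@4 = 4/4 = 1
Sum of P@k = 1 + 1 + 1 + 1 = 4
AP = 4 / 4 = 1

1


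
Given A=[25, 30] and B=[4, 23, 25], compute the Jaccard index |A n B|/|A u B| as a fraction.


A intersect B = [25]
|A intersect B| = 1
A union B = [4, 23, 25, 30]
|A union B| = 4
Jaccard = 1/4 = 1/4

1/4


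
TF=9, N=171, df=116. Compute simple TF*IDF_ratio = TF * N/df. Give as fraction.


TF * (N/df)
= 9 * (171/116)
= 9 * 171/116
= 1539/116

1539/116


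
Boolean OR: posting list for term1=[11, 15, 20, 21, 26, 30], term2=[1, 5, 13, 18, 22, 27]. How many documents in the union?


Boolean OR: find union of posting lists
term1 docs: [11, 15, 20, 21, 26, 30]
term2 docs: [1, 5, 13, 18, 22, 27]
Union: [1, 5, 11, 13, 15, 18, 20, 21, 22, 26, 27, 30]
|union| = 12

12


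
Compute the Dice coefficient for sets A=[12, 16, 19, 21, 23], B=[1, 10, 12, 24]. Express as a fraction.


A intersect B = [12]
|A intersect B| = 1
|A| = 5, |B| = 4
Dice = 2*1 / (5+4)
= 2 / 9 = 2/9

2/9


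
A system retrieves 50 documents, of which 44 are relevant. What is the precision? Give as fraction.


Precision = relevant_retrieved / total_retrieved
= 44 / 50
= 44 / (44 + 6)
= 22/25

22/25


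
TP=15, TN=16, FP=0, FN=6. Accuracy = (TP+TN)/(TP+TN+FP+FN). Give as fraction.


Accuracy = (TP + TN) / (TP + TN + FP + FN)
TP + TN = 15 + 16 = 31
Total = 15 + 16 + 0 + 6 = 37
Accuracy = 31 / 37 = 31/37

31/37


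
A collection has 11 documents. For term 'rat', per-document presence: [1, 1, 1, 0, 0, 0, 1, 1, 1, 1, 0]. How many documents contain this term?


Checking each document for 'rat':
Doc 1: present
Doc 2: present
Doc 3: present
Doc 4: absent
Doc 5: absent
Doc 6: absent
Doc 7: present
Doc 8: present
Doc 9: present
Doc 10: present
Doc 11: absent
df = sum of presences = 1 + 1 + 1 + 0 + 0 + 0 + 1 + 1 + 1 + 1 + 0 = 7

7


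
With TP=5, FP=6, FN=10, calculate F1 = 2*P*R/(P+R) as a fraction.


F1 = 2 * P * R / (P + R)
P = TP/(TP+FP) = 5/11 = 5/11
R = TP/(TP+FN) = 5/15 = 1/3
2 * P * R = 2 * 5/11 * 1/3 = 10/33
P + R = 5/11 + 1/3 = 26/33
F1 = 10/33 / 26/33 = 5/13

5/13


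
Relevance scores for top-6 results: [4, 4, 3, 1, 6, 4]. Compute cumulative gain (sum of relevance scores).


Cumulative Gain = sum of relevance scores
Position 1: rel=4, running sum=4
Position 2: rel=4, running sum=8
Position 3: rel=3, running sum=11
Position 4: rel=1, running sum=12
Position 5: rel=6, running sum=18
Position 6: rel=4, running sum=22
CG = 22

22


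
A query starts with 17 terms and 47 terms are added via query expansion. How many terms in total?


Original terms: 17
Expansion terms: 47
Total = 17 + 47 = 64

64


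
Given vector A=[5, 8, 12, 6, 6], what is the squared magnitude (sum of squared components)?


|A|^2 = sum of squared components
A[0]^2 = 5^2 = 25
A[1]^2 = 8^2 = 64
A[2]^2 = 12^2 = 144
A[3]^2 = 6^2 = 36
A[4]^2 = 6^2 = 36
Sum = 25 + 64 + 144 + 36 + 36 = 305

305


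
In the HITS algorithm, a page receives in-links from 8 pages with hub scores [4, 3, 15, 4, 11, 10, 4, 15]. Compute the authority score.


Authority = sum of hub scores of in-linkers
In-link 1: hub score = 4
In-link 2: hub score = 3
In-link 3: hub score = 15
In-link 4: hub score = 4
In-link 5: hub score = 11
In-link 6: hub score = 10
In-link 7: hub score = 4
In-link 8: hub score = 15
Authority = 4 + 3 + 15 + 4 + 11 + 10 + 4 + 15 = 66

66


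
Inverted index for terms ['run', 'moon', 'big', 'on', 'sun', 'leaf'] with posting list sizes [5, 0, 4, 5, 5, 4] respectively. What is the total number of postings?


Summing posting list sizes:
'run': 5 postings
'moon': 0 postings
'big': 4 postings
'on': 5 postings
'sun': 5 postings
'leaf': 4 postings
Total = 5 + 0 + 4 + 5 + 5 + 4 = 23

23


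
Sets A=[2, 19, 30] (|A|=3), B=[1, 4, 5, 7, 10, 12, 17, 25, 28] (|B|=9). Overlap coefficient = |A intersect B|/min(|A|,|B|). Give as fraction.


A intersect B = []
|A intersect B| = 0
min(|A|, |B|) = min(3, 9) = 3
Overlap = 0 / 3 = 0

0


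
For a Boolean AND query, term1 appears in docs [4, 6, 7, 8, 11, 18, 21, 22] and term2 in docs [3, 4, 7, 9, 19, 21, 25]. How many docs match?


Boolean AND: find intersection of posting lists
term1 docs: [4, 6, 7, 8, 11, 18, 21, 22]
term2 docs: [3, 4, 7, 9, 19, 21, 25]
Intersection: [4, 7, 21]
|intersection| = 3

3


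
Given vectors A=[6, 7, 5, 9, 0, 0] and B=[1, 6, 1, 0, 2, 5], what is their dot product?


Dot product = sum of element-wise products
A[0]*B[0] = 6*1 = 6
A[1]*B[1] = 7*6 = 42
A[2]*B[2] = 5*1 = 5
A[3]*B[3] = 9*0 = 0
A[4]*B[4] = 0*2 = 0
A[5]*B[5] = 0*5 = 0
Sum = 6 + 42 + 5 + 0 + 0 + 0 = 53

53


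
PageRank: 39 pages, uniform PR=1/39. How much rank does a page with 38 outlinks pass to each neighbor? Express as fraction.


Initial PR = 1/39 = 1/39
Outlinks = 38
Contribution per link = PR / outlinks
= 1/39 / 38
= 1/1482

1/1482


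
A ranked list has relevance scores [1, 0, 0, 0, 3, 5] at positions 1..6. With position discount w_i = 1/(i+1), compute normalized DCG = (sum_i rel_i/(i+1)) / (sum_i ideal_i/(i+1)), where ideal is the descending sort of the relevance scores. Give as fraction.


Position discount weights w_i = 1/(i+1) for i=1..6:
Weights = [1/2, 1/3, 1/4, 1/5, 1/6, 1/7]
Actual relevance: [1, 0, 0, 0, 3, 5]
DCG = 1/2 + 0/3 + 0/4 + 0/5 + 3/6 + 5/7 = 12/7
Ideal relevance (sorted desc): [5, 3, 1, 0, 0, 0]
Ideal DCG = 5/2 + 3/3 + 1/4 + 0/5 + 0/6 + 0/7 = 15/4
nDCG = DCG / ideal_DCG = 12/7 / 15/4 = 16/35

16/35


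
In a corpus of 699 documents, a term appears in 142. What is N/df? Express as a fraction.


IDF ratio = N / df
= 699 / 142
= 699/142

699/142


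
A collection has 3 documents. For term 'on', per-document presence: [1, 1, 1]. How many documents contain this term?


Checking each document for 'on':
Doc 1: present
Doc 2: present
Doc 3: present
df = sum of presences = 1 + 1 + 1 = 3

3


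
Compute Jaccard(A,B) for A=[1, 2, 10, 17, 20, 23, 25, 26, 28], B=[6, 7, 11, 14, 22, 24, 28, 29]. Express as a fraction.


A intersect B = [28]
|A intersect B| = 1
A union B = [1, 2, 6, 7, 10, 11, 14, 17, 20, 22, 23, 24, 25, 26, 28, 29]
|A union B| = 16
Jaccard = 1/16 = 1/16

1/16


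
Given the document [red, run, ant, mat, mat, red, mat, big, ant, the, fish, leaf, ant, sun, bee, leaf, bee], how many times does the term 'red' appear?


Document has 17 words
Scanning for 'red':
Found at positions: [0, 5]
Count = 2

2


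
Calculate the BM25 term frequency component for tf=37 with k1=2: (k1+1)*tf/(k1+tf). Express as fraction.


BM25 TF component = (k1+1)*tf / (k1+tf)
k1 = 2, tf = 37
Numerator = (2+1)*37 = 111
Denominator = 2 + 37 = 39
= 111/39 = 37/13

37/13


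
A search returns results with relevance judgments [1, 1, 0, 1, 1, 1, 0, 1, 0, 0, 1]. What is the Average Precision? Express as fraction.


Computing P@k for each relevant position:
Position 1: relevant, P@1 = 1/1 = 1
Position 2: relevant, P@2 = 2/2 = 1
Position 3: not relevant
Position 4: relevant, P@4 = 3/4 = 3/4
Position 5: relevant, P@5 = 4/5 = 4/5
Position 6: relevant, P@6 = 5/6 = 5/6
Position 7: not relevant
Position 8: relevant, P@8 = 6/8 = 3/4
Position 9: not relevant
Position 10: not relevant
Position 11: relevant, P@11 = 7/11 = 7/11
Sum of P@k = 1 + 1 + 3/4 + 4/5 + 5/6 + 3/4 + 7/11 = 952/165
AP = 952/165 / 7 = 136/165

136/165


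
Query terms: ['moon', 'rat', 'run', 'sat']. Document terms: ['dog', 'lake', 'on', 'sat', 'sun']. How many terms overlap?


Query terms: ['moon', 'rat', 'run', 'sat']
Document terms: ['dog', 'lake', 'on', 'sat', 'sun']
Common terms: ['sat']
Overlap count = 1

1


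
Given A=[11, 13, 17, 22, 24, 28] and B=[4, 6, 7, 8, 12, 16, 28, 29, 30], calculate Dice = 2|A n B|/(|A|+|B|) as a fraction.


A intersect B = [28]
|A intersect B| = 1
|A| = 6, |B| = 9
Dice = 2*1 / (6+9)
= 2 / 15 = 2/15

2/15


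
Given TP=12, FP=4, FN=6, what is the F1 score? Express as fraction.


F1 = 2 * P * R / (P + R)
P = TP/(TP+FP) = 12/16 = 3/4
R = TP/(TP+FN) = 12/18 = 2/3
2 * P * R = 2 * 3/4 * 2/3 = 1
P + R = 3/4 + 2/3 = 17/12
F1 = 1 / 17/12 = 12/17

12/17


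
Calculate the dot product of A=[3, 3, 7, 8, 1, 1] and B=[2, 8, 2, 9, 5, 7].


Dot product = sum of element-wise products
A[0]*B[0] = 3*2 = 6
A[1]*B[1] = 3*8 = 24
A[2]*B[2] = 7*2 = 14
A[3]*B[3] = 8*9 = 72
A[4]*B[4] = 1*5 = 5
A[5]*B[5] = 1*7 = 7
Sum = 6 + 24 + 14 + 72 + 5 + 7 = 128

128


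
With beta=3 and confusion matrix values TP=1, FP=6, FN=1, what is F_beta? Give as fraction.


P = TP/(TP+FP) = 1/7 = 1/7
R = TP/(TP+FN) = 1/2 = 1/2
beta^2 = 3^2 = 9
(1 + beta^2) = 10
Numerator = (1+beta^2)*P*R = 5/7
Denominator = beta^2*P + R = 9/7 + 1/2 = 25/14
F_beta = 2/5

2/5


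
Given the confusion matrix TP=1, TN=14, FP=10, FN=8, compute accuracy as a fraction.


Accuracy = (TP + TN) / (TP + TN + FP + FN)
TP + TN = 1 + 14 = 15
Total = 1 + 14 + 10 + 8 = 33
Accuracy = 15 / 33 = 5/11

5/11


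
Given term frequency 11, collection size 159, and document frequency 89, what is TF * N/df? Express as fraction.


TF * (N/df)
= 11 * (159/89)
= 11 * 159/89
= 1749/89

1749/89


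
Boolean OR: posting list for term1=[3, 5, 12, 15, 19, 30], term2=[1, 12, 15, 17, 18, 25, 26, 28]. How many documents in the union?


Boolean OR: find union of posting lists
term1 docs: [3, 5, 12, 15, 19, 30]
term2 docs: [1, 12, 15, 17, 18, 25, 26, 28]
Union: [1, 3, 5, 12, 15, 17, 18, 19, 25, 26, 28, 30]
|union| = 12

12


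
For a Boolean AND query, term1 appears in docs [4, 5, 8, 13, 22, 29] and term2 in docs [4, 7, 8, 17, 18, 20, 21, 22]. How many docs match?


Boolean AND: find intersection of posting lists
term1 docs: [4, 5, 8, 13, 22, 29]
term2 docs: [4, 7, 8, 17, 18, 20, 21, 22]
Intersection: [4, 8, 22]
|intersection| = 3

3


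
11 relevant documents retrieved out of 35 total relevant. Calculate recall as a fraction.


Recall = retrieved_relevant / total_relevant
= 11 / 35
= 11 / (11 + 24)
= 11/35

11/35


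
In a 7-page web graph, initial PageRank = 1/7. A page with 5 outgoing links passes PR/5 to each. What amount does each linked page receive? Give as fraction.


Initial PR = 1/7 = 1/7
Outlinks = 5
Contribution per link = PR / outlinks
= 1/7 / 5
= 1/35

1/35


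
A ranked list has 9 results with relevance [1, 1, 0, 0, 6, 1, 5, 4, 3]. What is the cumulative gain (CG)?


Cumulative Gain = sum of relevance scores
Position 1: rel=1, running sum=1
Position 2: rel=1, running sum=2
Position 3: rel=0, running sum=2
Position 4: rel=0, running sum=2
Position 5: rel=6, running sum=8
Position 6: rel=1, running sum=9
Position 7: rel=5, running sum=14
Position 8: rel=4, running sum=18
Position 9: rel=3, running sum=21
CG = 21

21


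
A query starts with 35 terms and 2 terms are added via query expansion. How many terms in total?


Original terms: 35
Expansion terms: 2
Total = 35 + 2 = 37

37


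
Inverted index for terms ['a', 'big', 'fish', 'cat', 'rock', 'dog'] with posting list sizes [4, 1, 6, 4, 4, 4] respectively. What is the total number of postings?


Summing posting list sizes:
'a': 4 postings
'big': 1 postings
'fish': 6 postings
'cat': 4 postings
'rock': 4 postings
'dog': 4 postings
Total = 4 + 1 + 6 + 4 + 4 + 4 = 23

23


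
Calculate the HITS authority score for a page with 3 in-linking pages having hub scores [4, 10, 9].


Authority = sum of hub scores of in-linkers
In-link 1: hub score = 4
In-link 2: hub score = 10
In-link 3: hub score = 9
Authority = 4 + 10 + 9 = 23

23


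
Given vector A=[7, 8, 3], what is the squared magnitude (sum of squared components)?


|A|^2 = sum of squared components
A[0]^2 = 7^2 = 49
A[1]^2 = 8^2 = 64
A[2]^2 = 3^2 = 9
Sum = 49 + 64 + 9 = 122

122


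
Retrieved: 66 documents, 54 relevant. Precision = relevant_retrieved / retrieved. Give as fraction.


Precision = relevant_retrieved / total_retrieved
= 54 / 66
= 54 / (54 + 12)
= 9/11

9/11


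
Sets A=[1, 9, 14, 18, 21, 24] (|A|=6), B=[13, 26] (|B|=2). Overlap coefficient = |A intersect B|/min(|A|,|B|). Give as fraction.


A intersect B = []
|A intersect B| = 0
min(|A|, |B|) = min(6, 2) = 2
Overlap = 0 / 2 = 0

0


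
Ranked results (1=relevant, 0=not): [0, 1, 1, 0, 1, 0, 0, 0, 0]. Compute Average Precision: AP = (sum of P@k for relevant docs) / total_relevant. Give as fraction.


Computing P@k for each relevant position:
Position 1: not relevant
Position 2: relevant, P@2 = 1/2 = 1/2
Position 3: relevant, P@3 = 2/3 = 2/3
Position 4: not relevant
Position 5: relevant, P@5 = 3/5 = 3/5
Position 6: not relevant
Position 7: not relevant
Position 8: not relevant
Position 9: not relevant
Sum of P@k = 1/2 + 2/3 + 3/5 = 53/30
AP = 53/30 / 3 = 53/90

53/90


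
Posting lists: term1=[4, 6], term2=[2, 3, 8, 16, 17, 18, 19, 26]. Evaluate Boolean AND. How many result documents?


Boolean AND: find intersection of posting lists
term1 docs: [4, 6]
term2 docs: [2, 3, 8, 16, 17, 18, 19, 26]
Intersection: []
|intersection| = 0

0


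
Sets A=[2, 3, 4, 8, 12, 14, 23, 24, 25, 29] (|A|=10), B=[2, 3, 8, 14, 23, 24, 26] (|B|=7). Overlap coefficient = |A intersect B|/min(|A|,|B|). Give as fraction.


A intersect B = [2, 3, 8, 14, 23, 24]
|A intersect B| = 6
min(|A|, |B|) = min(10, 7) = 7
Overlap = 6 / 7 = 6/7

6/7


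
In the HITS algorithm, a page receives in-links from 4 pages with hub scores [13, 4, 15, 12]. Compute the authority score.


Authority = sum of hub scores of in-linkers
In-link 1: hub score = 13
In-link 2: hub score = 4
In-link 3: hub score = 15
In-link 4: hub score = 12
Authority = 13 + 4 + 15 + 12 = 44

44


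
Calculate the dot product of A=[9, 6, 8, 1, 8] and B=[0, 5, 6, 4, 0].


Dot product = sum of element-wise products
A[0]*B[0] = 9*0 = 0
A[1]*B[1] = 6*5 = 30
A[2]*B[2] = 8*6 = 48
A[3]*B[3] = 1*4 = 4
A[4]*B[4] = 8*0 = 0
Sum = 0 + 30 + 48 + 4 + 0 = 82

82


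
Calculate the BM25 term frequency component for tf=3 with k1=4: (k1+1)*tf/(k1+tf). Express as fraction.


BM25 TF component = (k1+1)*tf / (k1+tf)
k1 = 4, tf = 3
Numerator = (4+1)*3 = 15
Denominator = 4 + 3 = 7
= 15/7 = 15/7

15/7


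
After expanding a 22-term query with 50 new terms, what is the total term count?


Original terms: 22
Expansion terms: 50
Total = 22 + 50 = 72

72


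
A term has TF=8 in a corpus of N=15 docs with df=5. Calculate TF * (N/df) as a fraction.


TF * (N/df)
= 8 * (15/5)
= 8 * 3
= 24

24


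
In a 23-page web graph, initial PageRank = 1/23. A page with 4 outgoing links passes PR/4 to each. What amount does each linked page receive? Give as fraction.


Initial PR = 1/23 = 1/23
Outlinks = 4
Contribution per link = PR / outlinks
= 1/23 / 4
= 1/92

1/92


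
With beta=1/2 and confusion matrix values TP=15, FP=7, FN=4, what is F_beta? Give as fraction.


P = TP/(TP+FP) = 15/22 = 15/22
R = TP/(TP+FN) = 15/19 = 15/19
beta^2 = 1/2^2 = 1/4
(1 + beta^2) = 5/4
Numerator = (1+beta^2)*P*R = 1125/1672
Denominator = beta^2*P + R = 15/88 + 15/19 = 1605/1672
F_beta = 75/107

75/107


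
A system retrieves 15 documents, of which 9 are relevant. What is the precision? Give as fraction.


Precision = relevant_retrieved / total_retrieved
= 9 / 15
= 9 / (9 + 6)
= 3/5

3/5


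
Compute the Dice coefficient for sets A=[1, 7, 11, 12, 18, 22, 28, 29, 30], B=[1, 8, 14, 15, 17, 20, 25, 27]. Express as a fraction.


A intersect B = [1]
|A intersect B| = 1
|A| = 9, |B| = 8
Dice = 2*1 / (9+8)
= 2 / 17 = 2/17

2/17


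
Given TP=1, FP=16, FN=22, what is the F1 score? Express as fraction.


F1 = 2 * P * R / (P + R)
P = TP/(TP+FP) = 1/17 = 1/17
R = TP/(TP+FN) = 1/23 = 1/23
2 * P * R = 2 * 1/17 * 1/23 = 2/391
P + R = 1/17 + 1/23 = 40/391
F1 = 2/391 / 40/391 = 1/20

1/20


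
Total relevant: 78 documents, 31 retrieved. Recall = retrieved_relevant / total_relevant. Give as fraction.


Recall = retrieved_relevant / total_relevant
= 31 / 78
= 31 / (31 + 47)
= 31/78

31/78


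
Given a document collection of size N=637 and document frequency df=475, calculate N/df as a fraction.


IDF ratio = N / df
= 637 / 475
= 637/475

637/475


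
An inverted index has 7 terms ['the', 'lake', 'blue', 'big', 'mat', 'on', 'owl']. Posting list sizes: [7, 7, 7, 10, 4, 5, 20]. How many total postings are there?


Summing posting list sizes:
'the': 7 postings
'lake': 7 postings
'blue': 7 postings
'big': 10 postings
'mat': 4 postings
'on': 5 postings
'owl': 20 postings
Total = 7 + 7 + 7 + 10 + 4 + 5 + 20 = 60

60


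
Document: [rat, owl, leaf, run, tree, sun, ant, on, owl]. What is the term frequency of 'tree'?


Document has 9 words
Scanning for 'tree':
Found at positions: [4]
Count = 1

1


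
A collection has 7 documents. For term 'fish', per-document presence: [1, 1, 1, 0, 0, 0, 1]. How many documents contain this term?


Checking each document for 'fish':
Doc 1: present
Doc 2: present
Doc 3: present
Doc 4: absent
Doc 5: absent
Doc 6: absent
Doc 7: present
df = sum of presences = 1 + 1 + 1 + 0 + 0 + 0 + 1 = 4

4


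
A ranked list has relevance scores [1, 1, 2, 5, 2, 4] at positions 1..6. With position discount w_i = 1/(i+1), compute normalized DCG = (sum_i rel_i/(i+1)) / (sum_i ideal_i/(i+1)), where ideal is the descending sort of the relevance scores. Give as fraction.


Position discount weights w_i = 1/(i+1) for i=1..6:
Weights = [1/2, 1/3, 1/4, 1/5, 1/6, 1/7]
Actual relevance: [1, 1, 2, 5, 2, 4]
DCG = 1/2 + 1/3 + 2/4 + 5/5 + 2/6 + 4/7 = 68/21
Ideal relevance (sorted desc): [5, 4, 2, 2, 1, 1]
Ideal DCG = 5/2 + 4/3 + 2/4 + 2/5 + 1/6 + 1/7 = 353/70
nDCG = DCG / ideal_DCG = 68/21 / 353/70 = 680/1059

680/1059


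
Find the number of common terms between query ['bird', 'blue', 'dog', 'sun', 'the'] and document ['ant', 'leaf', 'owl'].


Query terms: ['bird', 'blue', 'dog', 'sun', 'the']
Document terms: ['ant', 'leaf', 'owl']
Common terms: []
Overlap count = 0

0


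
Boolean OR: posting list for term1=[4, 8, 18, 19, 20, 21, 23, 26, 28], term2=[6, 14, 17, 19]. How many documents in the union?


Boolean OR: find union of posting lists
term1 docs: [4, 8, 18, 19, 20, 21, 23, 26, 28]
term2 docs: [6, 14, 17, 19]
Union: [4, 6, 8, 14, 17, 18, 19, 20, 21, 23, 26, 28]
|union| = 12

12


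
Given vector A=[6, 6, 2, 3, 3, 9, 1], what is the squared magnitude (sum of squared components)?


|A|^2 = sum of squared components
A[0]^2 = 6^2 = 36
A[1]^2 = 6^2 = 36
A[2]^2 = 2^2 = 4
A[3]^2 = 3^2 = 9
A[4]^2 = 3^2 = 9
A[5]^2 = 9^2 = 81
A[6]^2 = 1^2 = 1
Sum = 36 + 36 + 4 + 9 + 9 + 81 + 1 = 176

176


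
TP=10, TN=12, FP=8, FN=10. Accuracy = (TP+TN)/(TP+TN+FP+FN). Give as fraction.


Accuracy = (TP + TN) / (TP + TN + FP + FN)
TP + TN = 10 + 12 = 22
Total = 10 + 12 + 8 + 10 = 40
Accuracy = 22 / 40 = 11/20

11/20


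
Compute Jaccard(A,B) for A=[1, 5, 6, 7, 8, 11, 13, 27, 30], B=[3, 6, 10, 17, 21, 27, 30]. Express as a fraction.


A intersect B = [6, 27, 30]
|A intersect B| = 3
A union B = [1, 3, 5, 6, 7, 8, 10, 11, 13, 17, 21, 27, 30]
|A union B| = 13
Jaccard = 3/13 = 3/13

3/13


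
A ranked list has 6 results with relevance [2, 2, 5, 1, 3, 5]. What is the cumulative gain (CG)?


Cumulative Gain = sum of relevance scores
Position 1: rel=2, running sum=2
Position 2: rel=2, running sum=4
Position 3: rel=5, running sum=9
Position 4: rel=1, running sum=10
Position 5: rel=3, running sum=13
Position 6: rel=5, running sum=18
CG = 18

18


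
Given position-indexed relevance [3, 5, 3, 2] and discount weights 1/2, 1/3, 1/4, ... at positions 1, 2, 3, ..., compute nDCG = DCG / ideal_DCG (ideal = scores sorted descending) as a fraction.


Position discount weights w_i = 1/(i+1) for i=1..4:
Weights = [1/2, 1/3, 1/4, 1/5]
Actual relevance: [3, 5, 3, 2]
DCG = 3/2 + 5/3 + 3/4 + 2/5 = 259/60
Ideal relevance (sorted desc): [5, 3, 3, 2]
Ideal DCG = 5/2 + 3/3 + 3/4 + 2/5 = 93/20
nDCG = DCG / ideal_DCG = 259/60 / 93/20 = 259/279

259/279


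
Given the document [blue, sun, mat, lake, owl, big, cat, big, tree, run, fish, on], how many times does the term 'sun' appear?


Document has 12 words
Scanning for 'sun':
Found at positions: [1]
Count = 1

1


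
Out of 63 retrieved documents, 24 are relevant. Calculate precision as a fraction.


Precision = relevant_retrieved / total_retrieved
= 24 / 63
= 24 / (24 + 39)
= 8/21

8/21


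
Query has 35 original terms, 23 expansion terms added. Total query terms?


Original terms: 35
Expansion terms: 23
Total = 35 + 23 = 58

58


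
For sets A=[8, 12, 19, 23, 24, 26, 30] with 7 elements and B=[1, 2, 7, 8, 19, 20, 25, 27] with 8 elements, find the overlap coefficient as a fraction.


A intersect B = [8, 19]
|A intersect B| = 2
min(|A|, |B|) = min(7, 8) = 7
Overlap = 2 / 7 = 2/7

2/7


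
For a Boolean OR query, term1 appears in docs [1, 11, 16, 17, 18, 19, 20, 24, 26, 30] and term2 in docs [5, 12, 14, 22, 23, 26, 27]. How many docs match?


Boolean OR: find union of posting lists
term1 docs: [1, 11, 16, 17, 18, 19, 20, 24, 26, 30]
term2 docs: [5, 12, 14, 22, 23, 26, 27]
Union: [1, 5, 11, 12, 14, 16, 17, 18, 19, 20, 22, 23, 24, 26, 27, 30]
|union| = 16

16


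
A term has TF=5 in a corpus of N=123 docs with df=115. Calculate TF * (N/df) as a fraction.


TF * (N/df)
= 5 * (123/115)
= 5 * 123/115
= 123/23

123/23


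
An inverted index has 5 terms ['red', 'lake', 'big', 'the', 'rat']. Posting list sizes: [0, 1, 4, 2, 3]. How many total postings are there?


Summing posting list sizes:
'red': 0 postings
'lake': 1 postings
'big': 4 postings
'the': 2 postings
'rat': 3 postings
Total = 0 + 1 + 4 + 2 + 3 = 10

10


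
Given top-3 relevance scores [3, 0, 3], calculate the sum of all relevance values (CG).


Cumulative Gain = sum of relevance scores
Position 1: rel=3, running sum=3
Position 2: rel=0, running sum=3
Position 3: rel=3, running sum=6
CG = 6

6


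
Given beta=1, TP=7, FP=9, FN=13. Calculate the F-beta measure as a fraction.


P = TP/(TP+FP) = 7/16 = 7/16
R = TP/(TP+FN) = 7/20 = 7/20
beta^2 = 1^2 = 1
(1 + beta^2) = 2
Numerator = (1+beta^2)*P*R = 49/160
Denominator = beta^2*P + R = 7/16 + 7/20 = 63/80
F_beta = 7/18

7/18


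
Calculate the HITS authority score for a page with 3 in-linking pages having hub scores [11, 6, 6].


Authority = sum of hub scores of in-linkers
In-link 1: hub score = 11
In-link 2: hub score = 6
In-link 3: hub score = 6
Authority = 11 + 6 + 6 = 23

23


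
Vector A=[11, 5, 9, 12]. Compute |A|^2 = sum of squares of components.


|A|^2 = sum of squared components
A[0]^2 = 11^2 = 121
A[1]^2 = 5^2 = 25
A[2]^2 = 9^2 = 81
A[3]^2 = 12^2 = 144
Sum = 121 + 25 + 81 + 144 = 371

371


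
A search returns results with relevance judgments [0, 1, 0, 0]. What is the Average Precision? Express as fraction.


Computing P@k for each relevant position:
Position 1: not relevant
Position 2: relevant, P@2 = 1/2 = 1/2
Position 3: not relevant
Position 4: not relevant
Sum of P@k = 1/2 = 1/2
AP = 1/2 / 1 = 1/2

1/2


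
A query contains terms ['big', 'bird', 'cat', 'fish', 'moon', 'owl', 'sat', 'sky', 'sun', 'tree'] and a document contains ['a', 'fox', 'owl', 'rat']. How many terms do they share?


Query terms: ['big', 'bird', 'cat', 'fish', 'moon', 'owl', 'sat', 'sky', 'sun', 'tree']
Document terms: ['a', 'fox', 'owl', 'rat']
Common terms: ['owl']
Overlap count = 1

1


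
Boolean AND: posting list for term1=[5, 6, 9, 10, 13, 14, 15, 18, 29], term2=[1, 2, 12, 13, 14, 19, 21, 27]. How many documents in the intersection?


Boolean AND: find intersection of posting lists
term1 docs: [5, 6, 9, 10, 13, 14, 15, 18, 29]
term2 docs: [1, 2, 12, 13, 14, 19, 21, 27]
Intersection: [13, 14]
|intersection| = 2

2


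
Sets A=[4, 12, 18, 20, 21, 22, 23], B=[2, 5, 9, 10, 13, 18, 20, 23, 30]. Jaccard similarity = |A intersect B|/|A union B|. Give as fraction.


A intersect B = [18, 20, 23]
|A intersect B| = 3
A union B = [2, 4, 5, 9, 10, 12, 13, 18, 20, 21, 22, 23, 30]
|A union B| = 13
Jaccard = 3/13 = 3/13

3/13


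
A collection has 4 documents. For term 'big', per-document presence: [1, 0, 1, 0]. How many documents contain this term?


Checking each document for 'big':
Doc 1: present
Doc 2: absent
Doc 3: present
Doc 4: absent
df = sum of presences = 1 + 0 + 1 + 0 = 2

2


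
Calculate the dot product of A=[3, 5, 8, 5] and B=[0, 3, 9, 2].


Dot product = sum of element-wise products
A[0]*B[0] = 3*0 = 0
A[1]*B[1] = 5*3 = 15
A[2]*B[2] = 8*9 = 72
A[3]*B[3] = 5*2 = 10
Sum = 0 + 15 + 72 + 10 = 97

97


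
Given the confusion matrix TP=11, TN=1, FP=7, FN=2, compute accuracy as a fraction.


Accuracy = (TP + TN) / (TP + TN + FP + FN)
TP + TN = 11 + 1 = 12
Total = 11 + 1 + 7 + 2 = 21
Accuracy = 12 / 21 = 4/7

4/7


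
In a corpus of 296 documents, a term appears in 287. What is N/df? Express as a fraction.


IDF ratio = N / df
= 296 / 287
= 296/287

296/287


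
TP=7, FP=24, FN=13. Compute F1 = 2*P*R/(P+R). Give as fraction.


F1 = 2 * P * R / (P + R)
P = TP/(TP+FP) = 7/31 = 7/31
R = TP/(TP+FN) = 7/20 = 7/20
2 * P * R = 2 * 7/31 * 7/20 = 49/310
P + R = 7/31 + 7/20 = 357/620
F1 = 49/310 / 357/620 = 14/51

14/51


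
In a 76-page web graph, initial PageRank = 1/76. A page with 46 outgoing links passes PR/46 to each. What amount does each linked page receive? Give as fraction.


Initial PR = 1/76 = 1/76
Outlinks = 46
Contribution per link = PR / outlinks
= 1/76 / 46
= 1/3496

1/3496


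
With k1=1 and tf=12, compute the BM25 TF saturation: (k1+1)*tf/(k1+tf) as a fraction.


BM25 TF component = (k1+1)*tf / (k1+tf)
k1 = 1, tf = 12
Numerator = (1+1)*12 = 24
Denominator = 1 + 12 = 13
= 24/13 = 24/13

24/13


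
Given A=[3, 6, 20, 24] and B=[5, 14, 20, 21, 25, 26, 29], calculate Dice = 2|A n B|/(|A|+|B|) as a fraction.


A intersect B = [20]
|A intersect B| = 1
|A| = 4, |B| = 7
Dice = 2*1 / (4+7)
= 2 / 11 = 2/11

2/11


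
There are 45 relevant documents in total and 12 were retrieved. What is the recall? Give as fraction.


Recall = retrieved_relevant / total_relevant
= 12 / 45
= 12 / (12 + 33)
= 4/15

4/15


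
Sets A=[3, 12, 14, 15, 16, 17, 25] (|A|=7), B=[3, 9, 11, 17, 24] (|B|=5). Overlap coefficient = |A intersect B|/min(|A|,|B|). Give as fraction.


A intersect B = [3, 17]
|A intersect B| = 2
min(|A|, |B|) = min(7, 5) = 5
Overlap = 2 / 5 = 2/5

2/5


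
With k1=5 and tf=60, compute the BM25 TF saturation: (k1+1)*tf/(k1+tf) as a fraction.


BM25 TF component = (k1+1)*tf / (k1+tf)
k1 = 5, tf = 60
Numerator = (5+1)*60 = 360
Denominator = 5 + 60 = 65
= 360/65 = 72/13

72/13


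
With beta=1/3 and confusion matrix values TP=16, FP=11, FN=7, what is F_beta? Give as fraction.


P = TP/(TP+FP) = 16/27 = 16/27
R = TP/(TP+FN) = 16/23 = 16/23
beta^2 = 1/3^2 = 1/9
(1 + beta^2) = 10/9
Numerator = (1+beta^2)*P*R = 2560/5589
Denominator = beta^2*P + R = 16/243 + 16/23 = 4256/5589
F_beta = 80/133

80/133


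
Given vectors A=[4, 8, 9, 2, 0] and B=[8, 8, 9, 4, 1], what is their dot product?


Dot product = sum of element-wise products
A[0]*B[0] = 4*8 = 32
A[1]*B[1] = 8*8 = 64
A[2]*B[2] = 9*9 = 81
A[3]*B[3] = 2*4 = 8
A[4]*B[4] = 0*1 = 0
Sum = 32 + 64 + 81 + 8 + 0 = 185

185


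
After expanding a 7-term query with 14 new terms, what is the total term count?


Original terms: 7
Expansion terms: 14
Total = 7 + 14 = 21

21


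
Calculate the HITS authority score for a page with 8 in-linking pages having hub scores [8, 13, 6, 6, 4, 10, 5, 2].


Authority = sum of hub scores of in-linkers
In-link 1: hub score = 8
In-link 2: hub score = 13
In-link 3: hub score = 6
In-link 4: hub score = 6
In-link 5: hub score = 4
In-link 6: hub score = 10
In-link 7: hub score = 5
In-link 8: hub score = 2
Authority = 8 + 13 + 6 + 6 + 4 + 10 + 5 + 2 = 54

54


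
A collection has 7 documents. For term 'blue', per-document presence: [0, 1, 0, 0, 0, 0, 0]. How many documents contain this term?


Checking each document for 'blue':
Doc 1: absent
Doc 2: present
Doc 3: absent
Doc 4: absent
Doc 5: absent
Doc 6: absent
Doc 7: absent
df = sum of presences = 0 + 1 + 0 + 0 + 0 + 0 + 0 = 1

1


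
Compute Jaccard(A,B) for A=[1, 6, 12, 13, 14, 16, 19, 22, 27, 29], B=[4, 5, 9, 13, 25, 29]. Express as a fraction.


A intersect B = [13, 29]
|A intersect B| = 2
A union B = [1, 4, 5, 6, 9, 12, 13, 14, 16, 19, 22, 25, 27, 29]
|A union B| = 14
Jaccard = 2/14 = 1/7

1/7


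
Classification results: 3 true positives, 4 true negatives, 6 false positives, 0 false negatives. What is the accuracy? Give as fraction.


Accuracy = (TP + TN) / (TP + TN + FP + FN)
TP + TN = 3 + 4 = 7
Total = 3 + 4 + 6 + 0 = 13
Accuracy = 7 / 13 = 7/13

7/13


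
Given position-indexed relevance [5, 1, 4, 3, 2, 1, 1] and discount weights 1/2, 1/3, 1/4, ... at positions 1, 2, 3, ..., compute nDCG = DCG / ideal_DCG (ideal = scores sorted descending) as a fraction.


Position discount weights w_i = 1/(i+1) for i=1..7:
Weights = [1/2, 1/3, 1/4, 1/5, 1/6, 1/7, 1/8]
Actual relevance: [5, 1, 4, 3, 2, 1, 1]
DCG = 5/2 + 1/3 + 4/4 + 3/5 + 2/6 + 1/7 + 1/8 = 4229/840
Ideal relevance (sorted desc): [5, 4, 3, 2, 1, 1, 1]
Ideal DCG = 5/2 + 4/3 + 3/4 + 2/5 + 1/6 + 1/7 + 1/8 = 1517/280
nDCG = DCG / ideal_DCG = 4229/840 / 1517/280 = 4229/4551

4229/4551


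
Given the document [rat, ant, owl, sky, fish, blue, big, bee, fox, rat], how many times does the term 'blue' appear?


Document has 10 words
Scanning for 'blue':
Found at positions: [5]
Count = 1

1


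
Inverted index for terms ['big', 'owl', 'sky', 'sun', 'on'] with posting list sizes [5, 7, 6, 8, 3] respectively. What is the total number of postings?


Summing posting list sizes:
'big': 5 postings
'owl': 7 postings
'sky': 6 postings
'sun': 8 postings
'on': 3 postings
Total = 5 + 7 + 6 + 8 + 3 = 29

29


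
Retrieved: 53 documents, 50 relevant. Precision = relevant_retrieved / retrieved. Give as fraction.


Precision = relevant_retrieved / total_retrieved
= 50 / 53
= 50 / (50 + 3)
= 50/53

50/53


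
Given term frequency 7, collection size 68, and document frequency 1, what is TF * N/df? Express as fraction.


TF * (N/df)
= 7 * (68/1)
= 7 * 68
= 476

476


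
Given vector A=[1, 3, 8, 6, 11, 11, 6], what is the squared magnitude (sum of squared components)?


|A|^2 = sum of squared components
A[0]^2 = 1^2 = 1
A[1]^2 = 3^2 = 9
A[2]^2 = 8^2 = 64
A[3]^2 = 6^2 = 36
A[4]^2 = 11^2 = 121
A[5]^2 = 11^2 = 121
A[6]^2 = 6^2 = 36
Sum = 1 + 9 + 64 + 36 + 121 + 121 + 36 = 388

388


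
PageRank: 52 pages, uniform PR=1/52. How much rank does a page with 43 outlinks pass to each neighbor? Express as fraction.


Initial PR = 1/52 = 1/52
Outlinks = 43
Contribution per link = PR / outlinks
= 1/52 / 43
= 1/2236

1/2236


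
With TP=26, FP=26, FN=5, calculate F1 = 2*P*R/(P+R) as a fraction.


F1 = 2 * P * R / (P + R)
P = TP/(TP+FP) = 26/52 = 1/2
R = TP/(TP+FN) = 26/31 = 26/31
2 * P * R = 2 * 1/2 * 26/31 = 26/31
P + R = 1/2 + 26/31 = 83/62
F1 = 26/31 / 83/62 = 52/83

52/83


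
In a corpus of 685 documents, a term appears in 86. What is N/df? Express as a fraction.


IDF ratio = N / df
= 685 / 86
= 685/86

685/86


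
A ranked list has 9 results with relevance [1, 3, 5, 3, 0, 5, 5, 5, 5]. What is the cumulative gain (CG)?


Cumulative Gain = sum of relevance scores
Position 1: rel=1, running sum=1
Position 2: rel=3, running sum=4
Position 3: rel=5, running sum=9
Position 4: rel=3, running sum=12
Position 5: rel=0, running sum=12
Position 6: rel=5, running sum=17
Position 7: rel=5, running sum=22
Position 8: rel=5, running sum=27
Position 9: rel=5, running sum=32
CG = 32

32


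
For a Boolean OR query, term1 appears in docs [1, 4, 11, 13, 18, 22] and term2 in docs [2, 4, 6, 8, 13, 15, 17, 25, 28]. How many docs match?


Boolean OR: find union of posting lists
term1 docs: [1, 4, 11, 13, 18, 22]
term2 docs: [2, 4, 6, 8, 13, 15, 17, 25, 28]
Union: [1, 2, 4, 6, 8, 11, 13, 15, 17, 18, 22, 25, 28]
|union| = 13

13


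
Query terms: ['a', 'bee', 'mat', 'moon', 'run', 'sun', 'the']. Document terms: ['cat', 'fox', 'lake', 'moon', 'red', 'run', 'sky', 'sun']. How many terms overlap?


Query terms: ['a', 'bee', 'mat', 'moon', 'run', 'sun', 'the']
Document terms: ['cat', 'fox', 'lake', 'moon', 'red', 'run', 'sky', 'sun']
Common terms: ['moon', 'run', 'sun']
Overlap count = 3

3


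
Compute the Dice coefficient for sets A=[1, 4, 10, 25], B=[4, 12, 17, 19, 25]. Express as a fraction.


A intersect B = [4, 25]
|A intersect B| = 2
|A| = 4, |B| = 5
Dice = 2*2 / (4+5)
= 4 / 9 = 4/9

4/9


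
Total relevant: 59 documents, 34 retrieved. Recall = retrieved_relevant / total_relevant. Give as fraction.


Recall = retrieved_relevant / total_relevant
= 34 / 59
= 34 / (34 + 25)
= 34/59

34/59


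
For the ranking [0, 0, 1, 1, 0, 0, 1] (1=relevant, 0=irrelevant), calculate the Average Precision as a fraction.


Computing P@k for each relevant position:
Position 1: not relevant
Position 2: not relevant
Position 3: relevant, P@3 = 1/3 = 1/3
Position 4: relevant, P@4 = 2/4 = 1/2
Position 5: not relevant
Position 6: not relevant
Position 7: relevant, P@7 = 3/7 = 3/7
Sum of P@k = 1/3 + 1/2 + 3/7 = 53/42
AP = 53/42 / 3 = 53/126

53/126


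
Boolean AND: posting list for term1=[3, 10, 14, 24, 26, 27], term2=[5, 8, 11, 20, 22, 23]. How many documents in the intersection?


Boolean AND: find intersection of posting lists
term1 docs: [3, 10, 14, 24, 26, 27]
term2 docs: [5, 8, 11, 20, 22, 23]
Intersection: []
|intersection| = 0

0


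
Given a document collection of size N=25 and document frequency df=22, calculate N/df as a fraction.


IDF ratio = N / df
= 25 / 22
= 25/22

25/22


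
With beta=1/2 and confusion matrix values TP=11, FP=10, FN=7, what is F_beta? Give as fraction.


P = TP/(TP+FP) = 11/21 = 11/21
R = TP/(TP+FN) = 11/18 = 11/18
beta^2 = 1/2^2 = 1/4
(1 + beta^2) = 5/4
Numerator = (1+beta^2)*P*R = 605/1512
Denominator = beta^2*P + R = 11/84 + 11/18 = 187/252
F_beta = 55/102

55/102


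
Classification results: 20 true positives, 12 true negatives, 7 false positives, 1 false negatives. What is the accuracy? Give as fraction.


Accuracy = (TP + TN) / (TP + TN + FP + FN)
TP + TN = 20 + 12 = 32
Total = 20 + 12 + 7 + 1 = 40
Accuracy = 32 / 40 = 4/5

4/5


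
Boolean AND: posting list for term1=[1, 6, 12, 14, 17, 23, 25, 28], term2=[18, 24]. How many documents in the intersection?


Boolean AND: find intersection of posting lists
term1 docs: [1, 6, 12, 14, 17, 23, 25, 28]
term2 docs: [18, 24]
Intersection: []
|intersection| = 0

0


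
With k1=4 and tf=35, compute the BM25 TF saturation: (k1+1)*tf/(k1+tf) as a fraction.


BM25 TF component = (k1+1)*tf / (k1+tf)
k1 = 4, tf = 35
Numerator = (4+1)*35 = 175
Denominator = 4 + 35 = 39
= 175/39 = 175/39

175/39


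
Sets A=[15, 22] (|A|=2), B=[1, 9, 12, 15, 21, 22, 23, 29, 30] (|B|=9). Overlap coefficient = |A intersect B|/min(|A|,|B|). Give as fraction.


A intersect B = [15, 22]
|A intersect B| = 2
min(|A|, |B|) = min(2, 9) = 2
Overlap = 2 / 2 = 1

1


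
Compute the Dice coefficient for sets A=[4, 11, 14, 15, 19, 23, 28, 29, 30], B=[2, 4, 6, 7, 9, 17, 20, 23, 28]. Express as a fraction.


A intersect B = [4, 23, 28]
|A intersect B| = 3
|A| = 9, |B| = 9
Dice = 2*3 / (9+9)
= 6 / 18 = 1/3

1/3


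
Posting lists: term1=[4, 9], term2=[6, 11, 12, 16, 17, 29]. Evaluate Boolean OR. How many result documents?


Boolean OR: find union of posting lists
term1 docs: [4, 9]
term2 docs: [6, 11, 12, 16, 17, 29]
Union: [4, 6, 9, 11, 12, 16, 17, 29]
|union| = 8

8


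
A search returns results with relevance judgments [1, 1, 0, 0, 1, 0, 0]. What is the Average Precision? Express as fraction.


Computing P@k for each relevant position:
Position 1: relevant, P@1 = 1/1 = 1
Position 2: relevant, P@2 = 2/2 = 1
Position 3: not relevant
Position 4: not relevant
Position 5: relevant, P@5 = 3/5 = 3/5
Position 6: not relevant
Position 7: not relevant
Sum of P@k = 1 + 1 + 3/5 = 13/5
AP = 13/5 / 3 = 13/15

13/15


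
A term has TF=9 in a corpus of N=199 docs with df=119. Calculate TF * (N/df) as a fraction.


TF * (N/df)
= 9 * (199/119)
= 9 * 199/119
= 1791/119

1791/119


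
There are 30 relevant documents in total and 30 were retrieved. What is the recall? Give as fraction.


Recall = retrieved_relevant / total_relevant
= 30 / 30
= 30 / (30 + 0)
= 1

1


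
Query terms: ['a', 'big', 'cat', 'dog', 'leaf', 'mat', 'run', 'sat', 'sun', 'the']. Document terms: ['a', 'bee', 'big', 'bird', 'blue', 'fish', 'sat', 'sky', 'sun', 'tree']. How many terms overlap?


Query terms: ['a', 'big', 'cat', 'dog', 'leaf', 'mat', 'run', 'sat', 'sun', 'the']
Document terms: ['a', 'bee', 'big', 'bird', 'blue', 'fish', 'sat', 'sky', 'sun', 'tree']
Common terms: ['a', 'big', 'sat', 'sun']
Overlap count = 4

4


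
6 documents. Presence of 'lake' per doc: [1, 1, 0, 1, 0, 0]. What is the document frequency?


Checking each document for 'lake':
Doc 1: present
Doc 2: present
Doc 3: absent
Doc 4: present
Doc 5: absent
Doc 6: absent
df = sum of presences = 1 + 1 + 0 + 1 + 0 + 0 = 3

3


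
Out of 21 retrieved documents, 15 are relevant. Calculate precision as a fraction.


Precision = relevant_retrieved / total_retrieved
= 15 / 21
= 15 / (15 + 6)
= 5/7

5/7


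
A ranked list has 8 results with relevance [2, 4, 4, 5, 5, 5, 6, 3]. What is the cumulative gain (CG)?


Cumulative Gain = sum of relevance scores
Position 1: rel=2, running sum=2
Position 2: rel=4, running sum=6
Position 3: rel=4, running sum=10
Position 4: rel=5, running sum=15
Position 5: rel=5, running sum=20
Position 6: rel=5, running sum=25
Position 7: rel=6, running sum=31
Position 8: rel=3, running sum=34
CG = 34

34


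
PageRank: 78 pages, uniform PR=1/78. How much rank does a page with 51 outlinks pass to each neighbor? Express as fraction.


Initial PR = 1/78 = 1/78
Outlinks = 51
Contribution per link = PR / outlinks
= 1/78 / 51
= 1/3978

1/3978


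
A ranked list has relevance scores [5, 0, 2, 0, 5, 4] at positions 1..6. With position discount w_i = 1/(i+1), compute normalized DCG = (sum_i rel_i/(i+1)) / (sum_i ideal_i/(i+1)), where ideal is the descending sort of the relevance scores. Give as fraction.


Position discount weights w_i = 1/(i+1) for i=1..6:
Weights = [1/2, 1/3, 1/4, 1/5, 1/6, 1/7]
Actual relevance: [5, 0, 2, 0, 5, 4]
DCG = 5/2 + 0/3 + 2/4 + 0/5 + 5/6 + 4/7 = 185/42
Ideal relevance (sorted desc): [5, 5, 4, 2, 0, 0]
Ideal DCG = 5/2 + 5/3 + 4/4 + 2/5 + 0/6 + 0/7 = 167/30
nDCG = DCG / ideal_DCG = 185/42 / 167/30 = 925/1169

925/1169


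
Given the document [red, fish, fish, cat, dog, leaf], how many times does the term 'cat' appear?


Document has 6 words
Scanning for 'cat':
Found at positions: [3]
Count = 1

1


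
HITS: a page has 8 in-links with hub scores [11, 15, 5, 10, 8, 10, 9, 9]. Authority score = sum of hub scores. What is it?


Authority = sum of hub scores of in-linkers
In-link 1: hub score = 11
In-link 2: hub score = 15
In-link 3: hub score = 5
In-link 4: hub score = 10
In-link 5: hub score = 8
In-link 6: hub score = 10
In-link 7: hub score = 9
In-link 8: hub score = 9
Authority = 11 + 15 + 5 + 10 + 8 + 10 + 9 + 9 = 77

77


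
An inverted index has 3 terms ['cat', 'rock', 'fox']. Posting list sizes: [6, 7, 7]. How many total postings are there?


Summing posting list sizes:
'cat': 6 postings
'rock': 7 postings
'fox': 7 postings
Total = 6 + 7 + 7 = 20

20
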